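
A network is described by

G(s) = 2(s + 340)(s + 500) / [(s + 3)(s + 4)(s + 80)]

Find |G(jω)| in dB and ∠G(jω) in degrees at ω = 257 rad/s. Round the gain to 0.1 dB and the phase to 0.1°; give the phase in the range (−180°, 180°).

-31.4 dB, 173.1°

At s = jω = j257:
zero (s+340): 340 + j257 → |·| = √(340²+257²) = √181649 ≈ 426.2, ∠ = arctan(257/340) ≈ 37.08°
zero (s+500): 500 + j257 → |·| = √(500²+257²) = √316049 ≈ 562.18, ∠ = arctan(257/500) ≈ 27.20°
pole (s+3): 3 + j257 → |·| = √(3²+257²) = √66058 ≈ 257.02, ∠ = arctan(257/3) ≈ 89.33°
pole (s+4): 4 + j257 → |·| = √(4²+257²) = √66065 ≈ 257.03, ∠ = arctan(257/4) ≈ 89.11°
pole (s+80): 80 + j257 → |·| = √(80²+257²) = √72449 ≈ 269.16, ∠ = arctan(257/80) ≈ 72.71°
|G| = 2 · 2.396e+05 / 1.7781e+07 ≈ 0.02695
Gain = 20 log₁₀(0.02695) ≈ -31.39 dB
∠G = 64.28° − 251.15° = -186.87° ≡ 173.13° (principal value)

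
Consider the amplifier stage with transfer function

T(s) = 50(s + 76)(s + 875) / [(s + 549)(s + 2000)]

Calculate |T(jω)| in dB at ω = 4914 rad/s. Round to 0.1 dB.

33.4 dB

At s = jω = j4914:
zero (s+76): 76 + j4914 → |·| = √(76²+4914²) = √24153172 ≈ 4914.6, ∠ = arctan(4914/76) ≈ 89.11°
zero (s+875): 875 + j4914 → |·| = √(875²+4914²) = √24913021 ≈ 4991.3, ∠ = arctan(4914/875) ≈ 79.90°
pole (s+549): 549 + j4914 → |·| = √(549²+4914²) = √24448797 ≈ 4944.6, ∠ = arctan(4914/549) ≈ 83.63°
pole (s+2000): 2000 + j4914 → |·| = √(2000²+4914²) = √28147396 ≈ 5305.4, ∠ = arctan(4914/2000) ≈ 67.85°
|T| = 50 · 2.453e+07 / 2.6233e+07 ≈ 46.754
Gain = 20 log₁₀(46.754) ≈ 33.40 dB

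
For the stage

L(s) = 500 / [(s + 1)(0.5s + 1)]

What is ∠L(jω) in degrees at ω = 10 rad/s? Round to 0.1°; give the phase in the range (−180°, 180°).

At ω = 10 rad/s:
pole (1 + j10·1) = 1 + j10 → |·| ≈ 10.05, ∠ ≈ 84.29°
pole (1 + j10·0.5) = 1 + j5 → |·| ≈ 5.099, ∠ ≈ 78.69°
∠L = (0°) − (84.29° + 78.69°) = -162.98°

-163.0°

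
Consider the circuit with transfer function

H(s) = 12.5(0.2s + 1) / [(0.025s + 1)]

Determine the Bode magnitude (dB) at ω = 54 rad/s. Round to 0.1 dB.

38.1 dB

At ω = 54 rad/s:
zero (1 + j54·0.2) = 1 + j10.8 → |·| ≈ 10.846, ∠ ≈ 84.71°
pole (1 + j54·0.025) = 1 + j1.35 → |·| ≈ 1.68, ∠ ≈ 53.47°
|H| = 12.5 · 10.846 / (1.68) ≈ 80.699
Gain = 20 log₁₀(80.699) ≈ 38.14 dB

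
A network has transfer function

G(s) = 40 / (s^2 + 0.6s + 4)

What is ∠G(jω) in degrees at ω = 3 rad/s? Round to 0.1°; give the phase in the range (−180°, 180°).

-160.2°

At s = jω = j3:
quadratic: (j3)² + 0.6·j3 + 4 = -5 + j1.8 → |·| ≈ 5.3141, ∠ ≈ 160.20°
∠G = 0.00° − 160.20° = -160.20°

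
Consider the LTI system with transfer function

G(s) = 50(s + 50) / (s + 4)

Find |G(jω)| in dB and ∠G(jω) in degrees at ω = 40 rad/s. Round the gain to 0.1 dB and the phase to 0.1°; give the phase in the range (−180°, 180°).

38.0 dB, -45.6°

At s = jω = j40:
zero (s+50): 50 + j40 → |·| = √(50²+40²) = √4100 ≈ 64.031, ∠ = arctan(40/50) ≈ 38.66°
pole (s+4): 4 + j40 → |·| = √(4²+40²) = √1616 ≈ 40.2, ∠ = arctan(40/4) ≈ 84.29°
|G| = 50 · 64.031 / 40.2 ≈ 79.641
Gain = 20 log₁₀(79.641) ≈ 38.02 dB
∠G = 38.66° − 84.29° = -45.63°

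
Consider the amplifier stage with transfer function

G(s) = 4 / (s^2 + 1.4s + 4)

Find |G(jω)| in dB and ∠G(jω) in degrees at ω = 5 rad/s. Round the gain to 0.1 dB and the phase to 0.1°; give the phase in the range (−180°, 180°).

At s = jω = j5:
quadratic: (j5)² + 1.4·j5 + 4 = -21 + j7 → |·| ≈ 22.136, ∠ ≈ 161.57°
|G| = 4 / 22.136 ≈ 0.1807
Gain = 20 log₁₀(0.1807) ≈ -14.86 dB
∠G = 0.00° − 161.57° = -161.57°

-14.9 dB, -161.6°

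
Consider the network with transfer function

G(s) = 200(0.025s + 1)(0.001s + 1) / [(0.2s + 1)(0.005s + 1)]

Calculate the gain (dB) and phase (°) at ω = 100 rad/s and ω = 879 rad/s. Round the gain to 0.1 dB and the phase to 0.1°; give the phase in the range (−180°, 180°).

At ω = 100 rad/s:
zero (1 + j100·0.025) = 1 + j2.5 → |·| ≈ 2.6926, ∠ ≈ 68.20°
zero (1 + j100·0.001) = 1 + j0.1 → |·| ≈ 1.005, ∠ ≈ 5.71°
pole (1 + j100·0.2) = 1 + j20 → |·| ≈ 20.025, ∠ ≈ 87.14°
pole (1 + j100·0.005) = 1 + j0.5 → |·| ≈ 1.118, ∠ ≈ 26.57°
|G| = 200 · 2.6926 · 1.005 / (20.025 · 1.118) ≈ 24.174
Gain = 20 log₁₀(24.174) ≈ 27.67 dB
∠G = (68.20° + 5.71°) − (87.14° + 26.57°) = -39.80°

At ω = 879 rad/s:
zero (1 + j879·0.025) = 1 + j21.975 → |·| ≈ 21.998, ∠ ≈ 87.39°
zero (1 + j879·0.001) = 1 + j0.879 → |·| ≈ 1.3314, ∠ ≈ 41.32°
pole (1 + j879·0.2) = 1 + j175.8 → |·| ≈ 175.8, ∠ ≈ 89.67°
pole (1 + j879·0.005) = 1 + j4.395 → |·| ≈ 4.5073, ∠ ≈ 77.18°
|G| = 200 · 21.998 · 1.3314 / (175.8 · 4.5073) ≈ 7.3924
Gain = 20 log₁₀(7.3924) ≈ 17.38 dB
∠G = (87.39° + 41.32°) − (89.67° + 77.18°) = -38.14°

ω = 100: 27.7 dB, -39.8°; ω = 879: 17.4 dB, -38.1°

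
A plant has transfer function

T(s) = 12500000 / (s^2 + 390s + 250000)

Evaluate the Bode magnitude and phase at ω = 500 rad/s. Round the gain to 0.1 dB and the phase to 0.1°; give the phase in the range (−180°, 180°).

36.1 dB, -90.0°

At s = jω = j500:
quadratic: (j500)² + 390·j500 + 250000 = 0 + j195000 → |·| ≈ 1.95e+05, ∠ ≈ 90.00°
|T| = 12500000 / 1.95e+05 ≈ 64.103
Gain = 20 log₁₀(64.103) ≈ 36.14 dB
∠T = 0.00° − 90.00° = -90.00°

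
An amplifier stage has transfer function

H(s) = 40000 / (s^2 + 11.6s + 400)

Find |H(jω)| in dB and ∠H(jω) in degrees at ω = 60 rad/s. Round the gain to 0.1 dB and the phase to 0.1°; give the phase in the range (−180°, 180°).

21.7 dB, -167.7°

At s = jω = j60:
quadratic: (j60)² + 11.6·j60 + 400 = -3200 + j696 → |·| ≈ 3274.8, ∠ ≈ 167.73°
|H| = 40000 / 3274.8 ≈ 12.214
Gain = 20 log₁₀(12.214) ≈ 21.74 dB
∠H = 0.00° − 167.73° = -167.73°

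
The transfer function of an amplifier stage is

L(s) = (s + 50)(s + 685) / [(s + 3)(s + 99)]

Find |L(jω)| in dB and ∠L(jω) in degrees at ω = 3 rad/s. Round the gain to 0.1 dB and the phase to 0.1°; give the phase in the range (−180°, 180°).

At s = jω = j3:
zero (s+50): 50 + j3 → |·| = √(50²+3²) = √2509 ≈ 50.09, ∠ = arctan(3/50) ≈ 3.43°
zero (s+685): 685 + j3 → |·| = √(685²+3²) = √469234 ≈ 685.01, ∠ = arctan(3/685) ≈ 0.25°
pole (s+3): 3 + j3 → |·| = √(3²+3²) = √18 ≈ 4.2426, ∠ = arctan(3/3) ≈ 45.00°
pole (s+99): 99 + j3 → |·| = √(99²+3²) = √9810 ≈ 99.045, ∠ = arctan(3/99) ≈ 1.74°
|L| = 1 · 34312 / 420.21 ≈ 81.654
Gain = 20 log₁₀(81.654) ≈ 38.24 dB
∠L = 3.68° − 46.74° = -43.06°

38.2 dB, -43.1°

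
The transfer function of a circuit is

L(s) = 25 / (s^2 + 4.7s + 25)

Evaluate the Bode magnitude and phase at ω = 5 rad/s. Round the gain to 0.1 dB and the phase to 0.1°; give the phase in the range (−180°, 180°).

At s = jω = j5:
quadratic: (j5)² + 4.7·j5 + 25 = 0 + j23.5 → |·| ≈ 23.5, ∠ ≈ 90.00°
|L| = 25 / 23.5 ≈ 1.0638
Gain = 20 log₁₀(1.0638) ≈ 0.54 dB
∠L = 0.00° − 90.00° = -90.00°

0.5 dB, -90.0°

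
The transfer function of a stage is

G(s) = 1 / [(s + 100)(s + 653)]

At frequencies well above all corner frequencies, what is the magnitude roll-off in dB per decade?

Each pole contributes −20 dB/decade at high frequency; each zero contributes +20 dB/decade.
Net: 0 zero(s) − 2 pole(s) → -40 dB/decade.

-40 dB/decade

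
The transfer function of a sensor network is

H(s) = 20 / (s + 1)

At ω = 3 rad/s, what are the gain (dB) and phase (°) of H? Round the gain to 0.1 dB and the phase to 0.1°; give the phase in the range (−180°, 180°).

Substitute s = j3:
Numerator: 20 = 20 + j0
Denominator: (j3) + 1 = 1 + j3
|N| = √(20² + 0²) ≈ 20, ∠N ≈ 0.00°
|D| = √(1² + 3²) ≈ 3.1623, ∠D ≈ 71.57°
|H| = 20 / 3.1623 ≈ 6.3245
Gain = 20 log₁₀(6.3245) ≈ 16.02 dB
∠H = 0.00° − 71.57° = -71.57°

16.0 dB, -71.6°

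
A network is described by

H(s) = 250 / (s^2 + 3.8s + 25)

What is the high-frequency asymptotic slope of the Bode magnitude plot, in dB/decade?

-40 dB/decade

Each pole contributes −20 dB/decade at high frequency; each zero contributes +20 dB/decade.
Net: 0 zero(s) − 2 pole(s) → -40 dB/decade.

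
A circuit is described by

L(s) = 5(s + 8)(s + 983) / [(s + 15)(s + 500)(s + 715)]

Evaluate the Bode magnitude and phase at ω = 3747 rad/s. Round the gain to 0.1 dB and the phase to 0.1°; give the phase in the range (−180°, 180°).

-57.4 dB, -86.2°

At s = jω = j3747:
zero (s+8): 8 + j3747 → |·| = √(8²+3747²) = √14040073 ≈ 3747, ∠ = arctan(3747/8) ≈ 89.88°
zero (s+983): 983 + j3747 → |·| = √(983²+3747²) = √15006298 ≈ 3873.8, ∠ = arctan(3747/983) ≈ 75.30°
pole (s+15): 15 + j3747 → |·| = √(15²+3747²) = √14040234 ≈ 3747, ∠ = arctan(3747/15) ≈ 89.77°
pole (s+500): 500 + j3747 → |·| = √(500²+3747²) = √14290009 ≈ 3780.2, ∠ = arctan(3747/500) ≈ 82.40°
pole (s+715): 715 + j3747 → |·| = √(715²+3747²) = √14551234 ≈ 3814.6, ∠ = arctan(3747/715) ≈ 79.20°
|L| = 5 · 1.4515e+07 / 5.4032e+10 ≈ 0.0013432
Gain = 20 log₁₀(0.0013432) ≈ -57.44 dB
∠L = 165.18° − 251.37° = -86.19°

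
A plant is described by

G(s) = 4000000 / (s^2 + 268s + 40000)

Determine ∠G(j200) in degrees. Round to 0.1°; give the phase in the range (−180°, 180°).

At s = jω = j200:
quadratic: (j200)² + 268·j200 + 40000 = 0 + j53600 → |·| ≈ 53600, ∠ ≈ 90.00°
∠G = 0.00° − 90.00° = -90.00°

-90.0°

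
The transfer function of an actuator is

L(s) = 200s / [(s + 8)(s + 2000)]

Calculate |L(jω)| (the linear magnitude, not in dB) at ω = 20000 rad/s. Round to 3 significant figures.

At s = jω = j20000:
zero at origin: s = j20000 → |·| = 20000, ∠ = 90.00°
pole (s+8): 8 + j20000 → |·| = √(8²+20000²) = √400000064 ≈ 20000, ∠ = arctan(20000/8) ≈ 89.98°
pole (s+2000): 2000 + j20000 → |·| = √(2000²+20000²) = √404000000 ≈ 20100, ∠ = arctan(20000/2000) ≈ 84.29°
|L| = 200 · 20000 / 4.02e+08 ≈ 0.0099502

0.00995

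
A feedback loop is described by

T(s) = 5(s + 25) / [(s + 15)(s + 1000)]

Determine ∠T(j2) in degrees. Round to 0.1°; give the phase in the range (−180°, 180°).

At s = jω = j2:
zero (s+25): 25 + j2 → |·| = √(25²+2²) = √629 ≈ 25.08, ∠ = arctan(2/25) ≈ 4.57°
pole (s+15): 15 + j2 → |·| = √(15²+2²) = √229 ≈ 15.133, ∠ = arctan(2/15) ≈ 7.59°
pole (s+1000): 1000 + j2 → |·| = √(1000²+2²) = √1000004 ≈ 1000, ∠ = arctan(2/1000) ≈ 0.11°
∠T = 4.57° − 7.70° = -3.13°

-3.1°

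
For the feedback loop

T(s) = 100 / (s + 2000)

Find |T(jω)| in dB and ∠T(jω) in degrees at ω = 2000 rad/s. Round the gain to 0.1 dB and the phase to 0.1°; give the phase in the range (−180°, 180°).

-29.0 dB, -45.0°

At s = jω = j2000:
pole (s+2000): 2000 + j2000 → |·| = √(2000²+2000²) = √8000000 ≈ 2828.4, ∠ = arctan(2000/2000) ≈ 45.00°
|T| = 100 / 2828.4 ≈ 0.035356
Gain = 20 log₁₀(0.035356) ≈ -29.03 dB
∠T = 0.00° − 45.00° = -45.00°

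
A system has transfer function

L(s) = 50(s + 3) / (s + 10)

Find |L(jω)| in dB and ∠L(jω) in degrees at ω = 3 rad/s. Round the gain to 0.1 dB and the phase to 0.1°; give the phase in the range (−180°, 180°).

At s = jω = j3:
zero (s+3): 3 + j3 → |·| = √(3²+3²) = √18 ≈ 4.2426, ∠ = arctan(3/3) ≈ 45.00°
pole (s+10): 10 + j3 → |·| = √(10²+3²) = √109 ≈ 10.44, ∠ = arctan(3/10) ≈ 16.70°
|L| = 50 · 4.2426 / 10.44 ≈ 20.319
Gain = 20 log₁₀(20.319) ≈ 26.16 dB
∠L = 45.00° − 16.70° = 28.30°

26.2 dB, 28.3°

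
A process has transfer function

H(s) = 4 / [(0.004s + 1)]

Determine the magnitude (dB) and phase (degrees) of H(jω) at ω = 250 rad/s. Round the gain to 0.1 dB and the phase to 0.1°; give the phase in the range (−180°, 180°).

9.0 dB, -45.0°

At ω = 250 rad/s:
pole (1 + j250·0.004) = 1 + j1 → |·| ≈ 1.4142, ∠ ≈ 45.00°
|H| = 4 · 1 / (1.4142) ≈ 2.8285
Gain = 20 log₁₀(2.8285) ≈ 9.03 dB
∠H = (0°) − (45.00°) = -45.00°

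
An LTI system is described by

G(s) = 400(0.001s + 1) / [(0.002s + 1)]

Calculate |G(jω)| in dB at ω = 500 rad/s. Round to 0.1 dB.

At ω = 500 rad/s:
zero (1 + j500·0.001) = 1 + j0.5 → |·| ≈ 1.118, ∠ ≈ 26.57°
pole (1 + j500·0.002) = 1 + j1 → |·| ≈ 1.4142, ∠ ≈ 45.00°
|G| = 400 · 1.118 / (1.4142) ≈ 316.22
Gain = 20 log₁₀(316.22) ≈ 50.00 dB

50.0 dB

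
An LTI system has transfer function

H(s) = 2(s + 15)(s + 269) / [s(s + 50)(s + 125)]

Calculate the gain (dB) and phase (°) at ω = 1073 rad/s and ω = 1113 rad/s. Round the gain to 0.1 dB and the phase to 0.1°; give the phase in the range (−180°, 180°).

At s = jω = j1073:
zero (s+15): 15 + j1073 → |·| = √(15²+1073²) = √1151554 ≈ 1073.1, ∠ = arctan(1073/15) ≈ 89.20°
zero (s+269): 269 + j1073 → |·| = √(269²+1073²) = √1223690 ≈ 1106.2, ∠ = arctan(1073/269) ≈ 75.93°
pole (s+50): 50 + j1073 → |·| = √(50²+1073²) = √1153829 ≈ 1074.2, ∠ = arctan(1073/50) ≈ 87.33°
pole (s+125): 125 + j1073 → |·| = √(125²+1073²) = √1166954 ≈ 1080.3, ∠ = arctan(1073/125) ≈ 83.36°
pole at origin: |s| = 1073, ∠ = 90.00° (in denominator)
|H| = 2 · 1.1871e+06 / 1.2452e+09 ≈ 0.0019067
Gain = 20 log₁₀(0.0019067) ≈ -54.39 dB
∠H = 165.13° − 260.69° = -95.56°

At s = jω = j1113:
zero (s+15): 15 + j1113 → |·| = √(15²+1113²) = √1238994 ≈ 1113.1, ∠ = arctan(1113/15) ≈ 89.23°
zero (s+269): 269 + j1113 → |·| = √(269²+1113²) = √1311130 ≈ 1145, ∠ = arctan(1113/269) ≈ 76.41°
pole (s+50): 50 + j1113 → |·| = √(50²+1113²) = √1241269 ≈ 1114.1, ∠ = arctan(1113/50) ≈ 87.43°
pole (s+125): 125 + j1113 → |·| = √(125²+1113²) = √1254394 ≈ 1120, ∠ = arctan(1113/125) ≈ 83.59°
pole at origin: |s| = 1113, ∠ = 90.00° (in denominator)
|H| = 2 · 1.2745e+06 / 1.3888e+09 ≈ 0.0018354
Gain = 20 log₁₀(0.0018354) ≈ -54.73 dB
∠H = 165.64° − 261.02° = -95.38°

ω = 1073: -54.4 dB, -95.6°; ω = 1113: -54.7 dB, -95.4°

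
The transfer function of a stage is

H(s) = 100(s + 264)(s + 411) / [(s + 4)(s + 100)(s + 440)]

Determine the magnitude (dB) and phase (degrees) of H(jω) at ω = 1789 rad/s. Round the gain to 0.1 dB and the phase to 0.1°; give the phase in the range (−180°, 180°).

-25.0 dB, -94.2°

At s = jω = j1789:
zero (s+264): 264 + j1789 → |·| = √(264²+1789²) = √3270217 ≈ 1808.4, ∠ = arctan(1789/264) ≈ 81.61°
zero (s+411): 411 + j1789 → |·| = √(411²+1789²) = √3369442 ≈ 1835.6, ∠ = arctan(1789/411) ≈ 77.06°
pole (s+4): 4 + j1789 → |·| = √(4²+1789²) = √3200537 ≈ 1789, ∠ = arctan(1789/4) ≈ 89.87°
pole (s+100): 100 + j1789 → |·| = √(100²+1789²) = √3210521 ≈ 1791.8, ∠ = arctan(1789/100) ≈ 86.80°
pole (s+440): 440 + j1789 → |·| = √(440²+1789²) = √3394121 ≈ 1842.3, ∠ = arctan(1789/440) ≈ 76.18°
|H| = 100 · 3.3195e+06 / 5.9055e+09 ≈ 0.05621
Gain = 20 log₁₀(0.05621) ≈ -25.00 dB
∠H = 158.67° − 252.85° = -94.18°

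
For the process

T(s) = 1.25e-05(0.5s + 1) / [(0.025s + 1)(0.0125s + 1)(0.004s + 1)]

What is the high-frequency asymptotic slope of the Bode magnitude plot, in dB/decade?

-40 dB/decade

Each pole contributes −20 dB/decade at high frequency; each zero contributes +20 dB/decade.
Net: 1 zero(s) − 3 pole(s) → -40 dB/decade.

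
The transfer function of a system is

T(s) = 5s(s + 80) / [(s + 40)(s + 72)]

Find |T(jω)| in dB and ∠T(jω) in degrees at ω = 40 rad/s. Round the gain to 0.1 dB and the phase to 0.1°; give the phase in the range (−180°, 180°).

At s = jω = j40:
zero (s+80): 80 + j40 → |·| = √(80²+40²) = √8000 ≈ 89.443, ∠ = arctan(40/80) ≈ 26.57°
zero at origin: s = j40 → |·| = 40, ∠ = 90.00°
pole (s+40): 40 + j40 → |·| = √(40²+40²) = √3200 ≈ 56.569, ∠ = arctan(40/40) ≈ 45.00°
pole (s+72): 72 + j40 → |·| = √(72²+40²) = √6784 ≈ 82.365, ∠ = arctan(40/72) ≈ 29.05°
|T| = 5 · 3577.7 / 4659.3 ≈ 3.8393
Gain = 20 log₁₀(3.8393) ≈ 11.69 dB
∠T = 116.57° − 74.05° = 42.52°

11.7 dB, 42.5°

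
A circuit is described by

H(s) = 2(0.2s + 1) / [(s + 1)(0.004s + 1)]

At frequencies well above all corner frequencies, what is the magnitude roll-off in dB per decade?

Each pole contributes −20 dB/decade at high frequency; each zero contributes +20 dB/decade.
Net: 1 zero(s) − 2 pole(s) → -20 dB/decade.

-20 dB/decade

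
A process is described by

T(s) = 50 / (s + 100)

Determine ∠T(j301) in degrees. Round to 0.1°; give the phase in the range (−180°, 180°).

-71.6°

Substitute s = j301:
Numerator: 50 = 50 + j0
Denominator: (j301) + 100 = 100 + j301
|N| = √(50² + 0²) ≈ 50, ∠N ≈ 0.00°
|D| = √(100² + 301²) ≈ 317.18, ∠D ≈ 71.62°
∠T = 0.00° − 71.62° = -71.62°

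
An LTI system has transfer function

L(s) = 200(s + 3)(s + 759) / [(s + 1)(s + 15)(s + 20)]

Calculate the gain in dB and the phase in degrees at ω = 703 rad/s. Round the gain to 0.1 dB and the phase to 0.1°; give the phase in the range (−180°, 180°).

-7.6 dB, -134.5°

At s = jω = j703:
zero (s+3): 3 + j703 → |·| = √(3²+703²) = √494218 ≈ 703.01, ∠ = arctan(703/3) ≈ 89.76°
zero (s+759): 759 + j703 → |·| = √(759²+703²) = √1070290 ≈ 1034.5, ∠ = arctan(703/759) ≈ 42.81°
pole (s+1): 1 + j703 → |·| = √(1²+703²) = √494210 ≈ 703, ∠ = arctan(703/1) ≈ 89.92°
pole (s+15): 15 + j703 → |·| = √(15²+703²) = √494434 ≈ 703.16, ∠ = arctan(703/15) ≈ 88.78°
pole (s+20): 20 + j703 → |·| = √(20²+703²) = √494609 ≈ 703.28, ∠ = arctan(703/20) ≈ 88.37°
|L| = 200 · 7.2726e+05 / 3.4765e+08 ≈ 0.41839
Gain = 20 log₁₀(0.41839) ≈ -7.57 dB
∠L = 132.57° − 267.07° = -134.50°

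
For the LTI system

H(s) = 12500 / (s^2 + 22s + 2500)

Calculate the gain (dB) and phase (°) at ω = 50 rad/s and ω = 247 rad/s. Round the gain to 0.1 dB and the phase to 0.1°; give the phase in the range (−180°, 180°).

ω = 50: 21.1 dB, -90.0°; ω = 247: -13.4 dB, -174.7°

At s = jω = j50:
quadratic: (j50)² + 22·j50 + 2500 = 0 + j1100 → |·| ≈ 1100, ∠ ≈ 90.00°
|H| = 12500 / 1100 ≈ 11.364
Gain = 20 log₁₀(11.364) ≈ 21.11 dB
∠H = 0.00° − 90.00° = -90.00°

At s = jω = j247:
quadratic: (j247)² + 22·j247 + 2500 = -58509 + j5434 → |·| ≈ 58761, ∠ ≈ 174.69°
|H| = 12500 / 58761 ≈ 0.21273
Gain = 20 log₁₀(0.21273) ≈ -13.44 dB
∠H = 0.00° − 174.69° = -174.69°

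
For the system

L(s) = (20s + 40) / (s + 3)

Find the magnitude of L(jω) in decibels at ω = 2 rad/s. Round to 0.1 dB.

23.9 dB

Substitute s = j2:
Numerator: 20(j2) + 40 = 40 + j40
Denominator: (j2) + 3 = 3 + j2
|N| = √(40² + 40²) ≈ 56.569, ∠N ≈ 45.00°
|D| = √(3² + 2²) ≈ 3.6056, ∠D ≈ 33.69°
|L| = 56.569 / 3.6056 ≈ 15.689
Gain = 20 log₁₀(15.689) ≈ 23.91 dB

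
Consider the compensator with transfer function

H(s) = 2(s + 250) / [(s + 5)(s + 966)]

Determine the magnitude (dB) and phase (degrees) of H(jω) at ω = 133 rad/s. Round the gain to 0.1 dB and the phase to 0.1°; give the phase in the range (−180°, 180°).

-47.2 dB, -67.7°

At s = jω = j133:
zero (s+250): 250 + j133 → |·| = √(250²+133²) = √80189 ≈ 283.18, ∠ = arctan(133/250) ≈ 28.01°
pole (s+5): 5 + j133 → |·| = √(5²+133²) = √17714 ≈ 133.09, ∠ = arctan(133/5) ≈ 87.85°
pole (s+966): 966 + j133 → |·| = √(966²+133²) = √950845 ≈ 975.11, ∠ = arctan(133/966) ≈ 7.84°
|H| = 2 · 283.18 / 1.2978e+05 ≈ 0.004364
Gain = 20 log₁₀(0.004364) ≈ -47.20 dB
∠H = 28.01° − 95.69° = -67.68°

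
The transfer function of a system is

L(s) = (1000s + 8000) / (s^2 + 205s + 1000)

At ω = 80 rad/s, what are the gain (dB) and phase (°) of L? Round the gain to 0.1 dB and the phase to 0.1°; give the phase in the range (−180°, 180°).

13.4 dB, -23.9°

Substitute s = j80:
Numerator: 1000(j80) + 8000 = 8000 + j80000
Denominator: (j80)^2 + 205(j80) + 1000 = -5400 + j16400
|N| = √(8000² + 80000²) ≈ 80399, ∠N ≈ 84.29°
|D| = √(5400² + 16400²) ≈ 17266, ∠D ≈ 108.23°
|L| = 80399 / 17266 ≈ 4.6565
Gain = 20 log₁₀(4.6565) ≈ 13.36 dB
∠L = 84.29° − 108.23° = -23.94°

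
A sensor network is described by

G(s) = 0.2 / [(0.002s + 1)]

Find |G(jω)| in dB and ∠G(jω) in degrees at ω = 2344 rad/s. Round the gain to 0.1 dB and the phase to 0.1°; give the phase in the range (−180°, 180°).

-27.6 dB, -78.0°

At ω = 2344 rad/s:
pole (1 + j2344·0.002) = 1 + j4.688 → |·| ≈ 4.7935, ∠ ≈ 77.96°
|G| = 0.2 · 1 / (4.7935) ≈ 0.041723
Gain = 20 log₁₀(0.041723) ≈ -27.59 dB
∠G = (0°) − (77.96°) = -77.96°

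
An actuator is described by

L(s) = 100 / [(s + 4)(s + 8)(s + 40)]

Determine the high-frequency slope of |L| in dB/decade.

-60 dB/decade

Each pole contributes −20 dB/decade at high frequency; each zero contributes +20 dB/decade.
Net: 0 zero(s) − 3 pole(s) → -60 dB/decade.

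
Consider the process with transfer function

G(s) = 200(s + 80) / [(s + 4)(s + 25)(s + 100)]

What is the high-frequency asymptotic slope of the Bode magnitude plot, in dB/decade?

Each pole contributes −20 dB/decade at high frequency; each zero contributes +20 dB/decade.
Net: 1 zero(s) − 3 pole(s) → -40 dB/decade.

-40 dB/decade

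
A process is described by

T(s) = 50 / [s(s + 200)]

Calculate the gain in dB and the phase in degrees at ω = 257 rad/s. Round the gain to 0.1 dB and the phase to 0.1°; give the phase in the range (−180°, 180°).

-64.5 dB, -142.1°

At s = jω = j257:
pole (s+200): 200 + j257 → |·| = √(200²+257²) = √106049 ≈ 325.65, ∠ = arctan(257/200) ≈ 52.11°
pole at origin: |s| = 257, ∠ = 90.00° (in denominator)
|T| = 50 / 83692 ≈ 0.00059743
Gain = 20 log₁₀(0.00059743) ≈ -64.47 dB
∠T = 0.00° − 142.11° = -142.11°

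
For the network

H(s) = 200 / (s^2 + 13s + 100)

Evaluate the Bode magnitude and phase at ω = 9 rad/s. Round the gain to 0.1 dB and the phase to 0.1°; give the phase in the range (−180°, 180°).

4.5 dB, -80.8°

At s = jω = j9:
quadratic: (j9)² + 13·j9 + 100 = 19 + j117 → |·| ≈ 118.53, ∠ ≈ 80.78°
|H| = 200 / 118.53 ≈ 1.6873
Gain = 20 log₁₀(1.6873) ≈ 4.54 dB
∠H = 0.00° − 80.78° = -80.78°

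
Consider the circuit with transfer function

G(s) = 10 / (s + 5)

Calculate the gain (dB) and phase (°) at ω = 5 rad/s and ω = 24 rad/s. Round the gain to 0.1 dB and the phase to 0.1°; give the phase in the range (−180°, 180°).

ω = 5: 3.0 dB, -45.0°; ω = 24: -7.8 dB, -78.2°

At s = jω = j5:
pole (s+5): 5 + j5 → |·| = √(5²+5²) = √50 ≈ 7.0711, ∠ = arctan(5/5) ≈ 45.00°
|G| = 10 / 7.0711 ≈ 1.4142
Gain = 20 log₁₀(1.4142) ≈ 3.01 dB
∠G = 0.00° − 45.00° = -45.00°

At s = jω = j24:
pole (s+5): 5 + j24 → |·| = √(5²+24²) = √601 ≈ 24.515, ∠ = arctan(24/5) ≈ 78.23°
|G| = 10 / 24.515 ≈ 0.40791
Gain = 20 log₁₀(0.40791) ≈ -7.79 dB
∠G = 0.00° − 78.23° = -78.23°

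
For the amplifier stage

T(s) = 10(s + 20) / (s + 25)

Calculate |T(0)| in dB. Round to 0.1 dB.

T(0) = 10·20 / (25) = 8
20 log₁₀(8) ≈ 18.06 dB

18.1 dB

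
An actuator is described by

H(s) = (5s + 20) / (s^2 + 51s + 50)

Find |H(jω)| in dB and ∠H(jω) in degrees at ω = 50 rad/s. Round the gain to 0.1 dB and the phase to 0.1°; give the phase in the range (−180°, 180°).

-23.0 dB, -48.4°

Substitute s = j50:
Numerator: 5(j50) + 20 = 20 + j250
Denominator: (j50)^2 + 51(j50) + 50 = -2450 + j2550
|N| = √(20² + 250²) ≈ 250.8, ∠N ≈ 85.43°
|D| = √(2450² + 2550²) ≈ 3536.2, ∠D ≈ 133.85°
|H| = 250.8 / 3536.2 ≈ 0.070924
Gain = 20 log₁₀(0.070924) ≈ -22.98 dB
∠H = 85.43° − 133.85° = -48.42°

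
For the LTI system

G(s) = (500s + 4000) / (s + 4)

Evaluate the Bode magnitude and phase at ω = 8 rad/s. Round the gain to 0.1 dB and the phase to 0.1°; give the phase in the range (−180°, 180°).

Substitute s = j8:
Numerator: 500(j8) + 4000 = 4000 + j4000
Denominator: (j8) + 4 = 4 + j8
|N| = √(4000² + 4000²) ≈ 5656.9, ∠N ≈ 45.00°
|D| = √(4² + 8²) ≈ 8.9443, ∠D ≈ 63.43°
|G| = 5656.9 / 8.9443 ≈ 632.46
Gain = 20 log₁₀(632.46) ≈ 56.02 dB
∠G = 45.00° − 63.43° = -18.43°

56.0 dB, -18.4°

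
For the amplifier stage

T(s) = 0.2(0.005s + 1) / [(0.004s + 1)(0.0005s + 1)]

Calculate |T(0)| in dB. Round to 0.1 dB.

-14.0 dB

T(0) = 0.2 · 1 / 1 = 0.2
20 log₁₀(0.2) ≈ -13.98 dB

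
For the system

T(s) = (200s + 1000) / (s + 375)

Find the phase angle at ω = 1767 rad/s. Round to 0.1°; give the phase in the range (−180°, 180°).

Substitute s = j1767:
Numerator: 200(j1767) + 1000 = 1000 + j353400
Denominator: (j1767) + 375 = 375 + j1767
|N| = √(1000² + 353400²) ≈ 3.534e+05, ∠N ≈ 89.84°
|D| = √(375² + 1767²) ≈ 1806.4, ∠D ≈ 78.02°
∠T = 89.84° − 78.02° = 11.82°

11.8°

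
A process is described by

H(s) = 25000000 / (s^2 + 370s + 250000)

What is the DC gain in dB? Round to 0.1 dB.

40.0 dB

H(0) = 25000000 / 250000 = 100
20 log₁₀(100) ≈ 40.00 dB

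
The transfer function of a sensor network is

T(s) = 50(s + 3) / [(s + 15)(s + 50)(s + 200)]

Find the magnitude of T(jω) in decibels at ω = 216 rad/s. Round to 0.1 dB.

At s = jω = j216:
zero (s+3): 3 + j216 → |·| = √(3²+216²) = √46665 ≈ 216.02, ∠ = arctan(216/3) ≈ 89.20°
pole (s+15): 15 + j216 → |·| = √(15²+216²) = √46881 ≈ 216.52, ∠ = arctan(216/15) ≈ 86.03°
pole (s+50): 50 + j216 → |·| = √(50²+216²) = √49156 ≈ 221.71, ∠ = arctan(216/50) ≈ 76.97°
pole (s+200): 200 + j216 → |·| = √(200²+216²) = √86656 ≈ 294.37, ∠ = arctan(216/200) ≈ 47.20°
|T| = 50 · 216.02 / 1.4131e+07 ≈ 0.00076435
Gain = 20 log₁₀(0.00076435) ≈ -62.33 dB

-62.3 dB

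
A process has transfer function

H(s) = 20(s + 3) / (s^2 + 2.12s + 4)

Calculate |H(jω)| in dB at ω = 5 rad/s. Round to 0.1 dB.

At s = jω = j5:
zero (s+3): 3 + j5 → |·| = √(3²+5²) = √34 ≈ 5.831, ∠ = arctan(5/3) ≈ 59.04°
quadratic: (j5)² + 2.12·j5 + 4 = -21 + j10.6 → |·| ≈ 23.524, ∠ ≈ 153.22°
|H| = 20 · 5.831 / 23.524 ≈ 4.9575
Gain = 20 log₁₀(4.9575) ≈ 13.91 dB

13.9 dB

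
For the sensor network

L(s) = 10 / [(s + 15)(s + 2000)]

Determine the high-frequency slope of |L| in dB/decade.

Each pole contributes −20 dB/decade at high frequency; each zero contributes +20 dB/decade.
Net: 0 zero(s) − 2 pole(s) → -40 dB/decade.

-40 dB/decade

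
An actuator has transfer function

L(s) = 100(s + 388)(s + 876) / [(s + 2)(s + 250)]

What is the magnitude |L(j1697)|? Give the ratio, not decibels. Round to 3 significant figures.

At s = jω = j1697:
zero (s+388): 388 + j1697 → |·| = √(388²+1697²) = √3030353 ≈ 1740.8, ∠ = arctan(1697/388) ≈ 77.12°
zero (s+876): 876 + j1697 → |·| = √(876²+1697²) = √3647185 ≈ 1909.8, ∠ = arctan(1697/876) ≈ 62.70°
pole (s+2): 2 + j1697 → |·| = √(2²+1697²) = √2879813 ≈ 1697, ∠ = arctan(1697/2) ≈ 89.93°
pole (s+250): 250 + j1697 → |·| = √(250²+1697²) = √2942309 ≈ 1715.3, ∠ = arctan(1697/250) ≈ 81.62°
|L| = 100 · 3.3246e+06 / 2.9109e+06 ≈ 114.21

114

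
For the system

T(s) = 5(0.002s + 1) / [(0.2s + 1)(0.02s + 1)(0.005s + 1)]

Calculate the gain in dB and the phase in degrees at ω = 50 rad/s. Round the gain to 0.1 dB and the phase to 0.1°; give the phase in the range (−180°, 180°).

-9.3 dB, -137.6°

At ω = 50 rad/s:
zero (1 + j50·0.002) = 1 + j0.1 → |·| ≈ 1.005, ∠ ≈ 5.71°
pole (1 + j50·0.2) = 1 + j10 → |·| ≈ 10.05, ∠ ≈ 84.29°
pole (1 + j50·0.02) = 1 + j1 → |·| ≈ 1.4142, ∠ ≈ 45.00°
pole (1 + j50·0.005) = 1 + j0.25 → |·| ≈ 1.0308, ∠ ≈ 14.04°
|T| = 5 · 1.005 / (10.05 · 1.4142 · 1.0308) ≈ 0.34299
Gain = 20 log₁₀(0.34299) ≈ -9.29 dB
∠T = (5.71°) − (84.29° + 45.00° + 14.04°) = -137.62°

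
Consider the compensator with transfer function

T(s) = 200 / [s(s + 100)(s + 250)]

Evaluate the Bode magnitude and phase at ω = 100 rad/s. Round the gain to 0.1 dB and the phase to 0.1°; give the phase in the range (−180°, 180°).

-85.6 dB, -156.8°

At s = jω = j100:
pole (s+100): 100 + j100 → |·| = √(100²+100²) = √20000 ≈ 141.42, ∠ = arctan(100/100) ≈ 45.00°
pole (s+250): 250 + j100 → |·| = √(250²+100²) = √72500 ≈ 269.26, ∠ = arctan(100/250) ≈ 21.80°
pole at origin: |s| = 100, ∠ = 90.00° (in denominator)
|T| = 200 / 3.8079e+06 ≈ 5.2522e-05
Gain = 20 log₁₀(5.2522e-05) ≈ -85.59 dB
∠T = 0.00° − 156.80° = -156.80°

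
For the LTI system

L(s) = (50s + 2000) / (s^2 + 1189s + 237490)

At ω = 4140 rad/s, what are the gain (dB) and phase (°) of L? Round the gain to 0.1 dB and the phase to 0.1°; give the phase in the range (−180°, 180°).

Substitute s = j4140:
Numerator: 50(j4140) + 2000 = 2000 + j207000
Denominator: (j4140)^2 + 1189(j4140) + 237490 = -16902110 + j4922460
|N| = √(2000² + 207000²) ≈ 2.0701e+05, ∠N ≈ 89.45°
|D| = √(16902110² + 4922460²) ≈ 1.7604e+07, ∠D ≈ 163.76°
|L| = 2.0701e+05 / 1.7604e+07 ≈ 0.011759
Gain = 20 log₁₀(0.011759) ≈ -38.59 dB
∠L = 89.45° − 163.76° = -74.31°

-38.6 dB, -74.3°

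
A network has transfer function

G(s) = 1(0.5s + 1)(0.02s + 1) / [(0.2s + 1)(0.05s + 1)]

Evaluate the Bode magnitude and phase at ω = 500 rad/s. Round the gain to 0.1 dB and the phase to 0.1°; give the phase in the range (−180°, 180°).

0.0 dB, -3.1°

At ω = 500 rad/s:
zero (1 + j500·0.5) = 1 + j250 → |·| ≈ 250, ∠ ≈ 89.77°
zero (1 + j500·0.02) = 1 + j10 → |·| ≈ 10.05, ∠ ≈ 84.29°
pole (1 + j500·0.2) = 1 + j100 → |·| ≈ 100, ∠ ≈ 89.43°
pole (1 + j500·0.05) = 1 + j25 → |·| ≈ 25.02, ∠ ≈ 87.71°
|G| = 1 · 250 · 10.05 / (100 · 25.02) ≈ 1.0042
Gain = 20 log₁₀(1.0042) ≈ 0.04 dB
∠G = (89.77° + 84.29°) − (89.43° + 87.71°) = -3.08°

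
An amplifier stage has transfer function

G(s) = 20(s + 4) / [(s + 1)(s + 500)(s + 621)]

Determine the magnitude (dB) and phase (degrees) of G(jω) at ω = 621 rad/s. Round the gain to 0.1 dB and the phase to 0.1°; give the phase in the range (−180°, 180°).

At s = jω = j621:
zero (s+4): 4 + j621 → |·| = √(4²+621²) = √385657 ≈ 621.01, ∠ = arctan(621/4) ≈ 89.63°
pole (s+1): 1 + j621 → |·| = √(1²+621²) = √385642 ≈ 621, ∠ = arctan(621/1) ≈ 89.91°
pole (s+500): 500 + j621 → |·| = √(500²+621²) = √635641 ≈ 797.27, ∠ = arctan(621/500) ≈ 51.16°
pole (s+621): 621 + j621 → |·| = √(621²+621²) = √771282 ≈ 878.23, ∠ = arctan(621/621) ≈ 45.00°
|G| = 20 · 621.01 / 4.3482e+08 ≈ 2.8564e-05
Gain = 20 log₁₀(2.8564e-05) ≈ -90.88 dB
∠G = 89.63° − 186.07° = -96.44°

-90.9 dB, -96.4°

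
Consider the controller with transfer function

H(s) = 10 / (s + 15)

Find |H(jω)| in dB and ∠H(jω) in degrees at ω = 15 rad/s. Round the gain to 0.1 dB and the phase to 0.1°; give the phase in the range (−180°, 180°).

Substitute s = j15:
Numerator: 10 = 10 + j0
Denominator: (j15) + 15 = 15 + j15
|N| = √(10² + 0²) ≈ 10, ∠N ≈ 0.00°
|D| = √(15² + 15²) ≈ 21.213, ∠D ≈ 45.00°
|H| = 10 / 21.213 ≈ 0.47141
Gain = 20 log₁₀(0.47141) ≈ -6.53 dB
∠H = 0.00° − 45.00° = -45.00°

-6.5 dB, -45.0°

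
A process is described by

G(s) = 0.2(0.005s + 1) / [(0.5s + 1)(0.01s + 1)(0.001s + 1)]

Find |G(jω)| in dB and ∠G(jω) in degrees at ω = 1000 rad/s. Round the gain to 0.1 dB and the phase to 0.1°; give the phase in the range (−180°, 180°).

-76.9 dB, -140.5°

At ω = 1000 rad/s:
zero (1 + j1000·0.005) = 1 + j5 → |·| ≈ 5.099, ∠ ≈ 78.69°
pole (1 + j1000·0.5) = 1 + j500 → |·| ≈ 500, ∠ ≈ 89.89°
pole (1 + j1000·0.01) = 1 + j10 → |·| ≈ 10.05, ∠ ≈ 84.29°
pole (1 + j1000·0.001) = 1 + j1 → |·| ≈ 1.4142, ∠ ≈ 45.00°
|G| = 0.2 · 5.099 / (500 · 10.05 · 1.4142) ≈ 0.00014351
Gain = 20 log₁₀(0.00014351) ≈ -76.86 dB
∠G = (78.69°) − (89.89° + 84.29° + 45.00°) = -140.49°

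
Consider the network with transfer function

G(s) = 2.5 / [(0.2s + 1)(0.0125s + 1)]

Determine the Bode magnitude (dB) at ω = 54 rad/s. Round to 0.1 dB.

At ω = 54 rad/s:
pole (1 + j54·0.2) = 1 + j10.8 → |·| ≈ 10.846, ∠ ≈ 84.71°
pole (1 + j54·0.0125) = 1 + j0.675 → |·| ≈ 1.2065, ∠ ≈ 34.02°
|G| = 2.5 · 1 / (10.846 · 1.2065) ≈ 0.19105
Gain = 20 log₁₀(0.19105) ≈ -14.38 dB

-14.4 dB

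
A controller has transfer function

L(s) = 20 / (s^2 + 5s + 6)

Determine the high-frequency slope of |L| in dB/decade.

Each pole contributes −20 dB/decade at high frequency; each zero contributes +20 dB/decade.
Net: 0 zero(s) − 2 pole(s) → -40 dB/decade.

-40 dB/decade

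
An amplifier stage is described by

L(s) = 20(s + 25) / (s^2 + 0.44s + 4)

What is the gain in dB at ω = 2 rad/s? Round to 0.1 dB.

55.1 dB

At s = jω = j2:
zero (s+25): 25 + j2 → |·| = √(25²+2²) = √629 ≈ 25.08, ∠ = arctan(2/25) ≈ 4.57°
quadratic: (j2)² + 0.44·j2 + 4 = 0 + j0.88 → |·| ≈ 0.88, ∠ ≈ 90.00°
|L| = 20 · 25.08 / 0.88 ≈ 570
Gain = 20 log₁₀(570) ≈ 55.12 dB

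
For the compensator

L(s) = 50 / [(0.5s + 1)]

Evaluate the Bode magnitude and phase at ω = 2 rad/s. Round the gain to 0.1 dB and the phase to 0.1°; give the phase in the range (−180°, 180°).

At ω = 2 rad/s:
pole (1 + j2·0.5) = 1 + j1 → |·| ≈ 1.4142, ∠ ≈ 45.00°
|L| = 50 · 1 / (1.4142) ≈ 35.356
Gain = 20 log₁₀(35.356) ≈ 30.97 dB
∠L = (0°) − (45.00°) = -45.00°

31.0 dB, -45.0°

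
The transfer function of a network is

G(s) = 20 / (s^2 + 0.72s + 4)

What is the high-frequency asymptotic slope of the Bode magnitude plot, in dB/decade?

-40 dB/decade

Each pole contributes −20 dB/decade at high frequency; each zero contributes +20 dB/decade.
Net: 0 zero(s) − 2 pole(s) → -40 dB/decade.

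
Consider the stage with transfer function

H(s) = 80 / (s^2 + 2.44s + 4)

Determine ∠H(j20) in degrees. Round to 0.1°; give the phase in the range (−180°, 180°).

-173.0°

At s = jω = j20:
quadratic: (j20)² + 2.44·j20 + 4 = -396 + j48.8 → |·| ≈ 399, ∠ ≈ 172.97°
∠H = 0.00° − 172.97° = -172.97°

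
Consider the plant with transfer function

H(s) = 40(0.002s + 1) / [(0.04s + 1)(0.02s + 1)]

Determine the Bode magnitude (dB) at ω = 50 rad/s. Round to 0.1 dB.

22.1 dB

At ω = 50 rad/s:
zero (1 + j50·0.002) = 1 + j0.1 → |·| ≈ 1.005, ∠ ≈ 5.71°
pole (1 + j50·0.04) = 1 + j2 → |·| ≈ 2.2361, ∠ ≈ 63.43°
pole (1 + j50·0.02) = 1 + j1 → |·| ≈ 1.4142, ∠ ≈ 45.00°
|H| = 40 · 1.005 / (2.2361 · 1.4142) ≈ 12.712
Gain = 20 log₁₀(12.712) ≈ 22.08 dB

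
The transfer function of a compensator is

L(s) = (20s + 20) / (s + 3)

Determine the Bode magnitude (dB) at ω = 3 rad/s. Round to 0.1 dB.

23.5 dB

Substitute s = j3:
Numerator: 20(j3) + 20 = 20 + j60
Denominator: (j3) + 3 = 3 + j3
|N| = √(20² + 60²) ≈ 63.246, ∠N ≈ 71.57°
|D| = √(3² + 3²) ≈ 4.2426, ∠D ≈ 45.00°
|L| = 63.246 / 4.2426 ≈ 14.907
Gain = 20 log₁₀(14.907) ≈ 23.47 dB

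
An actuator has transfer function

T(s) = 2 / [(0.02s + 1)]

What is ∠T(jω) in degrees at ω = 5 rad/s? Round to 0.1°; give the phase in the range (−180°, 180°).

-5.7°

At ω = 5 rad/s:
pole (1 + j5·0.02) = 1 + j0.1 → |·| ≈ 1.005, ∠ ≈ 5.71°
∠T = (0°) − (5.71°) = -5.71°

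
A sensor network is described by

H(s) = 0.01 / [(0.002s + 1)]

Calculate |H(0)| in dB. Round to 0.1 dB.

H(0) = 0.01 · 1 / 1 = 0.01
20 log₁₀(0.01) ≈ -40.00 dB

-40.0 dB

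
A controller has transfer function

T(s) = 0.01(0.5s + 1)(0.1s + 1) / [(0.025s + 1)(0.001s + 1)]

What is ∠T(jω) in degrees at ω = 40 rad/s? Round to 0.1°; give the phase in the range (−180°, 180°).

115.8°

At ω = 40 rad/s:
zero (1 + j40·0.5) = 1 + j20 → |·| ≈ 20.025, ∠ ≈ 87.14°
zero (1 + j40·0.1) = 1 + j4 → |·| ≈ 4.1231, ∠ ≈ 75.96°
pole (1 + j40·0.025) = 1 + j1 → |·| ≈ 1.4142, ∠ ≈ 45.00°
pole (1 + j40·0.001) = 1 + j0.04 → |·| ≈ 1.0008, ∠ ≈ 2.29°
∠T = (87.14° + 75.96°) − (45.00° + 2.29°) = 115.81°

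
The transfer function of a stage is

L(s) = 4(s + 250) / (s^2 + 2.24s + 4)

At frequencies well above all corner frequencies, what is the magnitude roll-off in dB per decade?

-20 dB/decade

Each pole contributes −20 dB/decade at high frequency; each zero contributes +20 dB/decade.
Net: 1 zero(s) − 2 pole(s) → -20 dB/decade.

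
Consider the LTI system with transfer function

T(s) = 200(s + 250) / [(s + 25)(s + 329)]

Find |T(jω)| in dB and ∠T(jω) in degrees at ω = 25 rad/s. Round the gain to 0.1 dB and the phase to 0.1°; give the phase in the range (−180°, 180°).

12.7 dB, -43.6°

At s = jω = j25:
zero (s+250): 250 + j25 → |·| = √(250²+25²) = √63125 ≈ 251.25, ∠ = arctan(25/250) ≈ 5.71°
pole (s+25): 25 + j25 → |·| = √(25²+25²) = √1250 ≈ 35.355, ∠ = arctan(25/25) ≈ 45.00°
pole (s+329): 329 + j25 → |·| = √(329²+25²) = √108866 ≈ 329.95, ∠ = arctan(25/329) ≈ 4.35°
|T| = 200 · 251.25 / 11665 ≈ 4.3078
Gain = 20 log₁₀(4.3078) ≈ 12.69 dB
∠T = 5.71° − 49.35° = -43.64°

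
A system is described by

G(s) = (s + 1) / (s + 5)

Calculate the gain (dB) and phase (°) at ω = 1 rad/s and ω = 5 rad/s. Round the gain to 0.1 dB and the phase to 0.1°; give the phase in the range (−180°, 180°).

At s = jω = j1:
zero (s+1): 1 + j1 → |·| = √(1²+1²) = √2 ≈ 1.4142, ∠ = arctan(1/1) ≈ 45.00°
pole (s+5): 5 + j1 → |·| = √(5²+1²) = √26 ≈ 5.099, ∠ = arctan(1/5) ≈ 11.31°
|G| = 1 · 1.4142 / 5.099 ≈ 0.27735
Gain = 20 log₁₀(0.27735) ≈ -11.14 dB
∠G = 45.00° − 11.31° = 33.69°

At s = jω = j5:
zero (s+1): 1 + j5 → |·| = √(1²+5²) = √26 ≈ 5.099, ∠ = arctan(5/1) ≈ 78.69°
pole (s+5): 5 + j5 → |·| = √(5²+5²) = √50 ≈ 7.0711, ∠ = arctan(5/5) ≈ 45.00°
|G| = 1 · 5.099 / 7.0711 ≈ 0.7211
Gain = 20 log₁₀(0.7211) ≈ -2.84 dB
∠G = 78.69° − 45.00° = 33.69°

ω = 1: -11.1 dB, 33.7°; ω = 5: -2.8 dB, 33.7°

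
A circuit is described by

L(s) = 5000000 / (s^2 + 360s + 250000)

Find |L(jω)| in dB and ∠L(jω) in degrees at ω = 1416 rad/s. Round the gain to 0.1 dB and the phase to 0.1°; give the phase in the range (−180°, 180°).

8.7 dB, -163.8°

At s = jω = j1416:
quadratic: (j1416)² + 360·j1416 + 250000 = -1755056 + j509760 → |·| ≈ 1.8276e+06, ∠ ≈ 163.80°
|L| = 5000000 / 1.8276e+06 ≈ 2.7358
Gain = 20 log₁₀(2.7358) ≈ 8.74 dB
∠L = 0.00° − 163.80° = -163.80°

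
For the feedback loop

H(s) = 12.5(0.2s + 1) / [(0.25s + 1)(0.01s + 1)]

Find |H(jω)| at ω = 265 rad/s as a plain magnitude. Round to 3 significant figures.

3.53

At ω = 265 rad/s:
zero (1 + j265·0.2) = 1 + j53 → |·| ≈ 53.009, ∠ ≈ 88.92°
pole (1 + j265·0.25) = 1 + j66.25 → |·| ≈ 66.258, ∠ ≈ 89.14°
pole (1 + j265·0.01) = 1 + j2.65 → |·| ≈ 2.8324, ∠ ≈ 69.33°
|H| = 12.5 · 53.009 / (66.258 · 2.8324) ≈ 3.5307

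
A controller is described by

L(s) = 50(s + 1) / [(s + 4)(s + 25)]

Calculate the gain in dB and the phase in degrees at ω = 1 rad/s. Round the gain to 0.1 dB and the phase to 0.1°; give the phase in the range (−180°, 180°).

At s = jω = j1:
zero (s+1): 1 + j1 → |·| = √(1²+1²) = √2 ≈ 1.4142, ∠ = arctan(1/1) ≈ 45.00°
pole (s+4): 4 + j1 → |·| = √(4²+1²) = √17 ≈ 4.1231, ∠ = arctan(1/4) ≈ 14.04°
pole (s+25): 25 + j1 → |·| = √(25²+1²) = √626 ≈ 25.02, ∠ = arctan(1/25) ≈ 2.29°
|L| = 50 · 1.4142 / 103.16 ≈ 0.68544
Gain = 20 log₁₀(0.68544) ≈ -3.28 dB
∠L = 45.00° − 16.33° = 28.67°

-3.3 dB, 28.7°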